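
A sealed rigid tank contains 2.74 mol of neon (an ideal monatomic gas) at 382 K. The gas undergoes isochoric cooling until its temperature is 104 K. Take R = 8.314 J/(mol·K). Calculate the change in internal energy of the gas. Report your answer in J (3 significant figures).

Constant volume ⇒ W = 0, so Q = ΔU = nCᵥΔT with Cᵥ = 3R/2 = 12.47 J/(mol·K).
ΔU = (2.74)(12.47)(104 − 382) = -9499 J.

ΔU ≈ -9500 J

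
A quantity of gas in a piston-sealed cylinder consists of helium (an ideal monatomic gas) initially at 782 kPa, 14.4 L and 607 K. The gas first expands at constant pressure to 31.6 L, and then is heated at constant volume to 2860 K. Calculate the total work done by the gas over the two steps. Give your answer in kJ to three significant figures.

W_total ≈ 13.5 kJ

Step 1 (isobaric): W = PΔV = (782 kPa)(31.6 − 14.4 L) = 13450 J.
Step 2 (isochoric): W = 0 (constant volume).
W_total = 13450 + 0 = 13450 J.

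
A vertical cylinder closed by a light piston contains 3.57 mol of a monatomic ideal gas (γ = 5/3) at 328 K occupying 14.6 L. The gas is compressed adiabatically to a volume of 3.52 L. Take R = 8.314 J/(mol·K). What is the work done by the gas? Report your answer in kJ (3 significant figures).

Adiabatic: TV^(γ−1) = const with γ = 5/3.
T₂ = T₁ (V₁/V₂)^(γ−1) = 328 × (14.6/3.52)^0.667 = 328 × 2.582 = 846.7 K.
W_by = nCᵥ(T₁ − T₂) = (3.57)(12.47)(328 − 846.7) = -23095 J.

W ≈ -23.1 kJ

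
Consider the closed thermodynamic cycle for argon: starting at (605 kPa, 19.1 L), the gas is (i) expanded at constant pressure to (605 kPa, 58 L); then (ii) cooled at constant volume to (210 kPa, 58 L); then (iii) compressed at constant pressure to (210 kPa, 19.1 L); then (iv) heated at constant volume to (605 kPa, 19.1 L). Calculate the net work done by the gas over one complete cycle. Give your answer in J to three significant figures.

Constant-volume legs do no work.
W(i) = (605)(58 − 19.1) = 23534 J; W(iii) = (210)(19.1 − 58) = -8169 J.
W_net = 23534 − 8169 = 15366 J (the clockwise enclosed area).

W_net ≈ 15400 J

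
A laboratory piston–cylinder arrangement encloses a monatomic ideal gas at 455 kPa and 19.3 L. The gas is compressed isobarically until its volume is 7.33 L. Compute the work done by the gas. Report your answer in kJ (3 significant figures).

W ≈ -5.45 kJ

Isobaric: W = P ΔV.
W = (455 kPa)(7.33 − 19.3 L) = (455)(-11.97) = -5446 J.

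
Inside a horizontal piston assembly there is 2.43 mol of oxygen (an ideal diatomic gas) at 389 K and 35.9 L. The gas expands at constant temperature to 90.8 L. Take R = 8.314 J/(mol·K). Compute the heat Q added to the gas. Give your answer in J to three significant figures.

Q ≈ 7290 J

Isothermal ⇒ ΔU = 0, so Q = W = nRT ln(V₂/V₁).
Q = (2.43)(8.314)(389) ln(90.8/35.9) = 7859 × 0.9279 = 7293 J.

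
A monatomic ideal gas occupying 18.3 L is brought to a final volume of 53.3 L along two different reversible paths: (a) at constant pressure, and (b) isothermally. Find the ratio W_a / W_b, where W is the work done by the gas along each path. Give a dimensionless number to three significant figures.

W_a / W_b ≈ 1.79

Path (a) isobaric: W = P₁(V₂ − V₁) → W_a/(P₁V₁) = 1.913.
Path (b) isothermal: W = P₁V₁ ln(V₂/V₁) → W_b/(P₁V₁) = 1.069.
W_a / W_b = 1.913 / 1.069 = 1.789.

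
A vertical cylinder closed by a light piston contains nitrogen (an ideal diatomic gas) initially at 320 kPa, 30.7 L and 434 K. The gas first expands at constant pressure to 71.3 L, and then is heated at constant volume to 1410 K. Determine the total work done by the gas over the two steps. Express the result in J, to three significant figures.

W_total ≈ 13000 J

Step 1 (isobaric): W = PΔV = (320 kPa)(71.3 − 30.7 L) = 12992 J.
Step 2 (isochoric): W = 0 (constant volume).
W_total = 12992 + 0 = 12992 J.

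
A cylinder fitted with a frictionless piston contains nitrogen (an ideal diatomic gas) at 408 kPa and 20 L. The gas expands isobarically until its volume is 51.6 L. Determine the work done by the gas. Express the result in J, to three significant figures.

Isobaric: W = P ΔV.
W = (408 kPa)(51.6 − 20 L) = (408)(31.6) = 12893 J.

W ≈ 12900 J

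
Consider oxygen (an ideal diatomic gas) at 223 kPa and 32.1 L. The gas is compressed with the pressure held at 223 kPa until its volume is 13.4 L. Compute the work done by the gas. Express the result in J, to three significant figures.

W ≈ -4170 J

Isobaric: W = P ΔV.
W = (223 kPa)(13.4 − 32.1 L) = (223)(-18.7) = -4170 J.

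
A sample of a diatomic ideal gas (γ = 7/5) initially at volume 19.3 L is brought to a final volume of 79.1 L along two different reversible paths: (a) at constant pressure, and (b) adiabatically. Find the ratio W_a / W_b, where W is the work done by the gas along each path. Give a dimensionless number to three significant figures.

W_a / W_b ≈ 2.87

Path (a) isobaric: W = P₁(V₂ − V₁) → W_a/(P₁V₁) = 3.098.
Path (b) adiabatic: W = P₁V₁(1 − (V₁/V₂)^(γ−1))/(γ−1) → W_b/(P₁V₁) = 1.078.
W_a / W_b = 3.098 / 1.078 = 2.874.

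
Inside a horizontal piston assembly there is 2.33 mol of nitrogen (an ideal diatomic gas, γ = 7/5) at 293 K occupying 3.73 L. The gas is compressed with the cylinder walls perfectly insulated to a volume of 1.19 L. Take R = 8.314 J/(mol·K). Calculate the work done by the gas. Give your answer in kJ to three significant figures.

Adiabatic: TV^(γ−1) = const with γ = 7/5.
T₂ = T₁ (V₁/V₂)^(γ−1) = 293 × (3.73/1.19)^0.4 = 293 × 1.579 = 462.7 K.
W_by = nCᵥ(T₁ − T₂) = (2.33)(20.79)(293 − 462.7) = -8220 J.

W ≈ -8.22 kJ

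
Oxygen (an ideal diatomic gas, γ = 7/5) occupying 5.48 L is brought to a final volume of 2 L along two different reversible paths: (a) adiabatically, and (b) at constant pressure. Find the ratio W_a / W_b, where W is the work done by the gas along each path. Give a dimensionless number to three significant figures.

Path (a) adiabatic: W = P₁V₁(1 − (V₁/V₂)^(γ−1))/(γ−1) → W_a/(P₁V₁) = -1.241.
Path (b) isobaric: W = P₁(V₂ − V₁) → W_b/(P₁V₁) = -0.635.
W_a / W_b = -1.241 / -0.635 = 1.955.

W_a / W_b ≈ 1.95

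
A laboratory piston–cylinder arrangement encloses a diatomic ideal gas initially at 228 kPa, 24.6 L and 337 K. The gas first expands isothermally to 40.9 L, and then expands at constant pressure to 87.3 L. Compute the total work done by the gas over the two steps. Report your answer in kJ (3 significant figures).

Step 1 (isothermal): W = P₁V₁ ln(V₂/V₁) = (5609) ln(40.9/24.6) = 2851 J.
After step 1: P = 137.1 kPa, V = 40.9 L, T = 337 K.
Step 2 (isobaric): W = PΔV = (137.1 kPa)(87.3 − 40.9 L) = 6363 J.
W_total = 2851 + 6363 = 9214 J.

W_total ≈ 9.21 kJ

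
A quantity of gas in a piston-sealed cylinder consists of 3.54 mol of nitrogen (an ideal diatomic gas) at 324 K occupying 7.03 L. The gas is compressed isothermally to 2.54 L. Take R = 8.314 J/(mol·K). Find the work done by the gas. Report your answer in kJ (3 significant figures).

Isothermal: W = nRT ln(V₂/V₁).
W = (3.54)(8.314)(324) × ln(2.54/7.03)
  = 9536 × -1.018
W_by_gas = -9708 J.

W ≈ -9.71 kJ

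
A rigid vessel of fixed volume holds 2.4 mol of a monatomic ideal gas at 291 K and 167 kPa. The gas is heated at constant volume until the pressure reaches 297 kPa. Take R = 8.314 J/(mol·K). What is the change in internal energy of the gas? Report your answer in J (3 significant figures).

ΔU ≈ 6780 J

Constant volume ⇒ W = 0, so Q = ΔU = nCᵥΔT with Cᵥ = 3R/2 = 12.47 J/(mol·K).
At constant V, T₂/T₁ = P₂/P₁ ⇒ ΔT = T₁(P₂/P₁ − 1) = 291·(297/167 − 1) = 226.5 K.
ΔU = (2.4)(12.47)(226.5) = 6780 J.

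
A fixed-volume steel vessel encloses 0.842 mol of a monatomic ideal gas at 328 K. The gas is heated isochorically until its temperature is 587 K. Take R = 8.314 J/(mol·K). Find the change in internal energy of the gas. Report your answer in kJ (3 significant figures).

Constant volume ⇒ W = 0, so Q = ΔU = nCᵥΔT with Cᵥ = 3R/2 = 12.47 J/(mol·K).
ΔU = (0.842)(12.47)(587 − 328) = 2720 J.

ΔU ≈ 2.72 kJ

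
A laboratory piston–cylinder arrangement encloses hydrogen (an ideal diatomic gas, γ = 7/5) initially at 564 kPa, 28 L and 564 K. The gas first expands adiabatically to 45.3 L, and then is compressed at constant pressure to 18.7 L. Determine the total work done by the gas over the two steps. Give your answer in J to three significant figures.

W_total ≈ -738 J

Step 1 (adiabatic): W = (P₁V₁ − P₂V₂)/(γ−1) = (15792 − 13027)/0.4 = 6911 J.
After step 1: P = 287.6 kPa, V = 45.3 L, T = 465.3 K.
Step 2 (isobaric): W = PΔV = (287.6 kPa)(18.7 − 45.3 L) = -7650 J.
W_total = 6911 − 7650 = -738.5 J.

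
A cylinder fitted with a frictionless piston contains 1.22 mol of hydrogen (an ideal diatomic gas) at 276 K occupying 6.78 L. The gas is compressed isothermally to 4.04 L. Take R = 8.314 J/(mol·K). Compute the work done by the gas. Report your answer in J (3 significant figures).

W ≈ -1450 J

Isothermal: W = nRT ln(V₂/V₁).
W = (1.22)(8.314)(276) × ln(4.04/6.78)
  = 2799 × -0.5177
W_by_gas = -1449 J.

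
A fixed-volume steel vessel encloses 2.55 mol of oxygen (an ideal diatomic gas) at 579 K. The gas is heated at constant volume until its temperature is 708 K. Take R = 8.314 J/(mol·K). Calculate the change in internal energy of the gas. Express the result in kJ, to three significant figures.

Constant volume ⇒ W = 0, so Q = ΔU = nCᵥΔT with Cᵥ = 5R/2 = 20.79 J/(mol·K).
ΔU = (2.55)(20.79)(708 − 579) = 6837 J.

ΔU ≈ 6.84 kJ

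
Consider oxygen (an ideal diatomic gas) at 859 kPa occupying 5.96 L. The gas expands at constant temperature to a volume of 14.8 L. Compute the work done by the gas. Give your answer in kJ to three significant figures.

Isothermal: W = nRT ln(V₂/V₁) = P₁V₁ ln(V₂/V₁).
P₁V₁ = (859 kPa)(5.96 L) = 5120 J.
W = 5120 × ln(14.8/5.96) = 5120 × 0.9096
W_by_gas = 4657 J.

W ≈ 4.66 kJ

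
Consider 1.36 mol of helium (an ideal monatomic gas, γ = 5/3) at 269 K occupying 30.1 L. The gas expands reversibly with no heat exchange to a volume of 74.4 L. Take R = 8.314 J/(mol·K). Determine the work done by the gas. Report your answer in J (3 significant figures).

Adiabatic: TV^(γ−1) = const with γ = 5/3.
T₂ = T₁ (V₁/V₂)^(γ−1) = 269 × (30.1/74.4)^0.667 = 269 × 0.547 = 147.1 K.
W_by = nCᵥ(T₁ − T₂) = (1.36)(12.47)(269 − 147.1) = 2067 J.

W ≈ 2070 J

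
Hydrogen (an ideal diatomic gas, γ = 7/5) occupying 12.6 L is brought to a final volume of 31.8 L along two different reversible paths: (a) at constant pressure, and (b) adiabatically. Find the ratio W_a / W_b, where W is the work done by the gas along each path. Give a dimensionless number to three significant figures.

W_a / W_b ≈ 1.97

Path (a) isobaric: W = P₁(V₂ − V₁) → W_a/(P₁V₁) = 1.524.
Path (b) adiabatic: W = P₁V₁(1 − (V₁/V₂)^(γ−1))/(γ−1) → W_b/(P₁V₁) = 0.7737.
W_a / W_b = 1.524 / 0.7737 = 1.97.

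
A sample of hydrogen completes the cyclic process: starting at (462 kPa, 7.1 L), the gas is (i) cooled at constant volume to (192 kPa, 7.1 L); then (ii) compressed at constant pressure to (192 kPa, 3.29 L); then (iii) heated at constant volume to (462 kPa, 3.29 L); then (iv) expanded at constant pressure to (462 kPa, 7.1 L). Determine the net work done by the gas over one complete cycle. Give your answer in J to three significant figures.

W_net ≈ 1030 J

Constant-volume legs do no work.
W(ii) = (192)(3.29 − 7.1) = -731.5 J; W(iv) = (462)(7.1 − 3.29) = 1760 J.
W_net = -731.5 + 1760 = 1029 J (the clockwise enclosed area).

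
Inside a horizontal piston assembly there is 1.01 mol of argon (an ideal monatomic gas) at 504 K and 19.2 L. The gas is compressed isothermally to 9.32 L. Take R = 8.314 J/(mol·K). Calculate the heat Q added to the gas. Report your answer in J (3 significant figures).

Isothermal ⇒ ΔU = 0, so Q = W = nRT ln(V₂/V₁).
Q = (1.01)(8.314)(504) ln(9.32/19.2) = 4232 × -0.7227 = -3059 J.

Q ≈ -3060 J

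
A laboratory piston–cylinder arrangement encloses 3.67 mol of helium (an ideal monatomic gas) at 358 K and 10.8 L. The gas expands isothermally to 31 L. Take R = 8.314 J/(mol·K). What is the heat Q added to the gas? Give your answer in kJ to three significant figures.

Isothermal ⇒ ΔU = 0, so Q = W = nRT ln(V₂/V₁).
Q = (3.67)(8.314)(358) ln(31/10.8) = 10923 × 1.054 = 11518 J.

Q ≈ 11.5 kJ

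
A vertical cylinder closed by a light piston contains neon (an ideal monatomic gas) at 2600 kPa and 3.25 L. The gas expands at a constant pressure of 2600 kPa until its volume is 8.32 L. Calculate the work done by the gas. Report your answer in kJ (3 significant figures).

W ≈ 13.2 kJ

Isobaric: W = P ΔV.
W = (2600 kPa)(8.32 − 3.25 L) = (2600)(5.07) = 13182 J.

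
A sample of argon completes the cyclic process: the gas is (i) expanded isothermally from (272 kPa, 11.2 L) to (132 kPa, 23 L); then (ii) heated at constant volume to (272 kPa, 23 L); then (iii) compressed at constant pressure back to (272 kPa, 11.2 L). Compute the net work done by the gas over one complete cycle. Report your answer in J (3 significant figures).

Leg (i): W = PᵢVᵢ ln(V_f/Vᵢ) = (3046) ln(23/11.2) = 2192 J.
Leg (ii): W = 0.
Leg (iii): W = PΔV = (272)(11.2 − 23) = -3210 J.
W_net = 2192 − 3210 = -1017 J.

W_net ≈ -1020 J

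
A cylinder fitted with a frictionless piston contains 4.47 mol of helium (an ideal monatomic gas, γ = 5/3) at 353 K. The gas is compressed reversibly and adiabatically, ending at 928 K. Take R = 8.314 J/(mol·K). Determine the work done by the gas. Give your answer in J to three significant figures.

W ≈ -32100 J

Adiabatic ⇒ Q = 0, so W_by = −ΔU = nCᵥ(T₁ − T₂).
Cᵥ = 3R/2 = 12.47 J/(mol·K).
W = (4.47)(12.47)(353 − 928) = -32054 J.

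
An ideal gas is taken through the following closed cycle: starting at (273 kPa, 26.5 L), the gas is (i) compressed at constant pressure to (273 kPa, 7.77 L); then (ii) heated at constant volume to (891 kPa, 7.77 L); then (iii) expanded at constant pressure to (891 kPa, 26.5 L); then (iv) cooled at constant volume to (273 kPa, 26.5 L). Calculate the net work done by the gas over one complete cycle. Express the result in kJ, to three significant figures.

Constant-volume legs do no work.
W(i) = (273)(7.77 − 26.5) = -5113 J; W(iii) = (891)(26.5 − 7.77) = 16688 J.
W_net = -5113 + 16688 = 11575 J (the clockwise enclosed area).

W_net ≈ 11.6 kJ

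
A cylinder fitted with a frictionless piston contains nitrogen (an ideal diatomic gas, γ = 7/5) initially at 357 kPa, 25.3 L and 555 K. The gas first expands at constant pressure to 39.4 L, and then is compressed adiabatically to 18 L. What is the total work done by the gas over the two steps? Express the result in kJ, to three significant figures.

Step 1 (isobaric): W = PΔV = (357 kPa)(39.4 − 25.3 L) = 5034 J.
After step 1: P = 357 kPa, V = 39.4 L, T = 864.3 K.
Step 2 (adiabatic): W = (P₁V₁ − P₂V₂)/(γ−1) = (14066 − 19242)/0.4 = -12941 J.
W_total = 5034 − 12941 = -7907 J.

W_total ≈ -7.91 kJ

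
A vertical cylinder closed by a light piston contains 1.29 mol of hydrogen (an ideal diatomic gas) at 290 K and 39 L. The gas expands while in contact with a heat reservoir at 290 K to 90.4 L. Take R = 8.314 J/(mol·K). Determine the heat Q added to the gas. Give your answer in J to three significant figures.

Isothermal ⇒ ΔU = 0, so Q = W = nRT ln(V₂/V₁).
Q = (1.29)(8.314)(290) ln(90.4/39) = 3110 × 0.8407 = 2615 J.

Q ≈ 2610 J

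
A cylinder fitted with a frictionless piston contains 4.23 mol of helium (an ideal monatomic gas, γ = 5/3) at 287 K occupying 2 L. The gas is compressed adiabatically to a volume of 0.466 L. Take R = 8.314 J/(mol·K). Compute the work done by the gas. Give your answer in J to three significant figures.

Adiabatic: TV^(γ−1) = const with γ = 5/3.
T₂ = T₁ (V₁/V₂)^(γ−1) = 287 × (2/0.466)^0.667 = 287 × 2.641 = 758 K.
W_by = nCᵥ(T₁ − T₂) = (4.23)(12.47)(287 − 758) = -24844 J.

W ≈ -24800 J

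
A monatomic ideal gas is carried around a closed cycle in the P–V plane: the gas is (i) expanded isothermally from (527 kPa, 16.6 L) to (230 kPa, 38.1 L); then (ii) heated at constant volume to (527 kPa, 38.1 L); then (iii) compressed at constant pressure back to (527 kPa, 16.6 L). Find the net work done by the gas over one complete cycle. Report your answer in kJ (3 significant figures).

Leg (i): W = PᵢVᵢ ln(V_f/Vᵢ) = (8748) ln(38.1/16.6) = 7268 J.
Leg (ii): W = 0.
Leg (iii): W = PΔV = (527)(16.6 − 38.1) = -11330 J.
W_net = 7268 − 11330 = -4062 J.

W_net ≈ -4.06 kJ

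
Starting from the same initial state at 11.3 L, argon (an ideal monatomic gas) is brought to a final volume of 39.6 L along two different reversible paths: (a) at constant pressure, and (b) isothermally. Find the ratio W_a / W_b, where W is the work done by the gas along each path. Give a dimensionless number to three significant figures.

W_a / W_b ≈ 2.00

Path (a) isobaric: W = P₁(V₂ − V₁) → W_a/(P₁V₁) = 2.504.
Path (b) isothermal: W = P₁V₁ ln(V₂/V₁) → W_b/(P₁V₁) = 1.254.
W_a / W_b = 2.504 / 1.254 = 1.997.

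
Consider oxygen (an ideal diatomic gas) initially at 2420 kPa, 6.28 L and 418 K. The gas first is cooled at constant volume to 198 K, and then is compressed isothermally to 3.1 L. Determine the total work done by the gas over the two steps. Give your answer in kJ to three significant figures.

Step 1 (isochoric): W = 0 (constant volume).
After step 1: P = 1146 kPa (V unchanged).
Step 2 (isothermal): W = P₁V₁ ln(V₂/V₁) = (7199) ln(3.1/6.28) = -5082 J.
W_total = 0 − 5082 = -5082 J.

W_total ≈ -5.08 kJ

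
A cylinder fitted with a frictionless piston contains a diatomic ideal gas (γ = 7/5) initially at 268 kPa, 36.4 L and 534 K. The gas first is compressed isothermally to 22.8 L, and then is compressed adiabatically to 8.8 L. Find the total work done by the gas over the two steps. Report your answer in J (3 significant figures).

W_total ≈ -15900 J

Step 1 (isothermal): W = P₁V₁ ln(V₂/V₁) = (9755) ln(22.8/36.4) = -4564 J.
After step 1: P = 427.9 kPa, V = 22.8 L, T = 534 K.
Step 2 (adiabatic): W = (P₁V₁ − P₂V₂)/(γ−1) = (9755 − 14276)/0.4 = -11303 J.
W_total = -4564 − 11303 = -15866 J.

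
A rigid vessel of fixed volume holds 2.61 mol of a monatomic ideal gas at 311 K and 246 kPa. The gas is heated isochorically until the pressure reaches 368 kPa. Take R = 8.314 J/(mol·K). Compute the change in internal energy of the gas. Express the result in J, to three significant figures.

Constant volume ⇒ W = 0, so Q = ΔU = nCᵥΔT with Cᵥ = 3R/2 = 12.47 J/(mol·K).
At constant V, T₂/T₁ = P₂/P₁ ⇒ ΔT = T₁(P₂/P₁ − 1) = 311·(368/246 − 1) = 154.2 K.
ΔU = (2.61)(12.47)(154.2) = 5020 J.

ΔU ≈ 5020 J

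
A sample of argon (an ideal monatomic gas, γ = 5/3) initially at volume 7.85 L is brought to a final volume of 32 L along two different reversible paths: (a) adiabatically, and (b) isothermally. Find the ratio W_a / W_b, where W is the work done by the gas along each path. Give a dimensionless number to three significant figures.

W_a / W_b ≈ 0.649

Path (a) adiabatic: W = P₁V₁(1 − (V₁/V₂)^(γ−1))/(γ−1) → W_a/(P₁V₁) = 0.9122.
Path (b) isothermal: W = P₁V₁ ln(V₂/V₁) → W_b/(P₁V₁) = 1.405.
W_a / W_b = 0.9122 / 1.405 = 0.6491.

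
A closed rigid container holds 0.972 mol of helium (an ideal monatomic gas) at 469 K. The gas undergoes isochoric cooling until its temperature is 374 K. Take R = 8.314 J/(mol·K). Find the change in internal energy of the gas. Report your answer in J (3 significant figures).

ΔU ≈ -1150 J

Constant volume ⇒ W = 0, so Q = ΔU = nCᵥΔT with Cᵥ = 3R/2 = 12.47 J/(mol·K).
ΔU = (0.972)(12.47)(374 − 469) = -1152 J.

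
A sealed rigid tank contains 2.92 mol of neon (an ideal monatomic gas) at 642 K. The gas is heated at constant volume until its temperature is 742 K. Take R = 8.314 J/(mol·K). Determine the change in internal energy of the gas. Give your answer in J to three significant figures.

Constant volume ⇒ W = 0, so Q = ΔU = nCᵥΔT with Cᵥ = 3R/2 = 12.47 J/(mol·K).
ΔU = (2.92)(12.47)(742 − 642) = 3642 J.

ΔU ≈ 3640 J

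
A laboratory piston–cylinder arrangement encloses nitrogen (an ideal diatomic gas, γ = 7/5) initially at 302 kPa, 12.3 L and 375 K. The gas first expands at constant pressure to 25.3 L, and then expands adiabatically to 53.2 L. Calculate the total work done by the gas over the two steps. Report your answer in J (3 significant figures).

W_total ≈ 8840 J

Step 1 (isobaric): W = PΔV = (302 kPa)(25.3 − 12.3 L) = 3926 J.
After step 1: P = 302 kPa, V = 25.3 L, T = 771.3 K.
Step 2 (adiabatic): W = (P₁V₁ − P₂V₂)/(γ−1) = (7641 − 5676)/0.4 = 4913 J.
W_total = 3926 + 4913 = 8839 J.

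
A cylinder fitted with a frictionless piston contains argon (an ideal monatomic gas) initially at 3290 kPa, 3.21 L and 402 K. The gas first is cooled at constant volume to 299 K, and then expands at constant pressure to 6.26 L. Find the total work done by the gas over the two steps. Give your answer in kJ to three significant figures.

Step 1 (isochoric): W = 0 (constant volume).
After step 1: P = 2447 kPa (V unchanged).
Step 2 (isobaric): W = PΔV = (2447 kPa)(6.26 − 3.21 L) = 7463 J.
W_total = 0 + 7463 = 7463 J.

W_total ≈ 7.46 kJ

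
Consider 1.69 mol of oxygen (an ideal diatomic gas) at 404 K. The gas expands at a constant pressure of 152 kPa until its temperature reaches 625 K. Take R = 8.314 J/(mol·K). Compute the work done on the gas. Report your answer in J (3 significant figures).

Isobaric: W = P ΔV = nR ΔT.
W = (1.69)(8.314)(625 − 404) = 3105 J.
Work on gas = −W_by = -3105 J.

W ≈ -3110 J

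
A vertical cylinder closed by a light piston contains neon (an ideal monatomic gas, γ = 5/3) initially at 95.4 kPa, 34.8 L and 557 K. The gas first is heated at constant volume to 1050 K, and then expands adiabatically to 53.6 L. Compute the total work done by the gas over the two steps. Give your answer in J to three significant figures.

Step 1 (isochoric): W = 0 (constant volume).
After step 1: P = 179.8 kPa (V unchanged).
Step 2 (adiabatic): W = (P₁V₁ − P₂V₂)/(γ−1) = (6258 − 4693)/0.667 = 2349 J.
W_total = 0 + 2349 = 2349 J.

W_total ≈ 2350 J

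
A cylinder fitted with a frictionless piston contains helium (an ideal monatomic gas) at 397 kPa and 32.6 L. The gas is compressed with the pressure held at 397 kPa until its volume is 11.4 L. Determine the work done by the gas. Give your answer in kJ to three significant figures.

W ≈ -8.42 kJ

Isobaric: W = P ΔV.
W = (397 kPa)(11.4 − 32.6 L) = (397)(-21.2) = -8416 J.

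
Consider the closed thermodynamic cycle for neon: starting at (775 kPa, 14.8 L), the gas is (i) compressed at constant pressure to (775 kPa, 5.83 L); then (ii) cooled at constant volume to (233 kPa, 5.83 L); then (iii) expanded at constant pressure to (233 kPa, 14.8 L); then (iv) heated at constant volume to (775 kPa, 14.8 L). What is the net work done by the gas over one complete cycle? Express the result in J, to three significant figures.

Constant-volume legs do no work.
W(i) = (775)(5.83 − 14.8) = -6952 J; W(iii) = (233)(14.8 − 5.83) = 2090 J.
W_net = -6952 + 2090 = -4862 J (the counter-clockwise enclosed area).

W_net ≈ -4860 J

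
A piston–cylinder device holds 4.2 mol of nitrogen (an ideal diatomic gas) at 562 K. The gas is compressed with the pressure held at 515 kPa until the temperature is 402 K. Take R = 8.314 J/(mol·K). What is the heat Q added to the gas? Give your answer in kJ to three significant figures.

Q ≈ -19.6 kJ

Isobaric: W = nRΔT = (4.2)(8.314)(-160) = -5587 J.
ΔU = nCᵥΔT with Cᵥ = 5R/2: ΔU = (4.2)(20.79)(-160) = -13968 J.
Q = ΔU + W = -13968 − 5587 = -19555 J.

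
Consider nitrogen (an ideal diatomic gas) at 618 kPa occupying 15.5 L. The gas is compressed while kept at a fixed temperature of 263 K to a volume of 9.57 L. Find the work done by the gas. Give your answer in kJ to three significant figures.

Isothermal: W = nRT ln(V₂/V₁) = P₁V₁ ln(V₂/V₁).
P₁V₁ = (618 kPa)(15.5 L) = 9579 J.
W = 9579 × ln(9.57/15.5) = 9579 × -0.4822
W_by_gas = -4619 J.

W ≈ -4.62 kJ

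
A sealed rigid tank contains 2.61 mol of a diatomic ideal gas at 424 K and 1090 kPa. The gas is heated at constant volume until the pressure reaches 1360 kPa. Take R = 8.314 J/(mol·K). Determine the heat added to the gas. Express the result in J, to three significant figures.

Constant volume ⇒ W = 0, so Q = ΔU = nCᵥΔT with Cᵥ = 5R/2 = 20.79 J/(mol·K).
At constant V, T₂/T₁ = P₂/P₁ ⇒ ΔT = T₁(P₂/P₁ − 1) = 424·(1360/1090 − 1) = 105 K.
ΔU = (2.61)(20.79)(105) = 5698 J.

Q ≈ 5700 J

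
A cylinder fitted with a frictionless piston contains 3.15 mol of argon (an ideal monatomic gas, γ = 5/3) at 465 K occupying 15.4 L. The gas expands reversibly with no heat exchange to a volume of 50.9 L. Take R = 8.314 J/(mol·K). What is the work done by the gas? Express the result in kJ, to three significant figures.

W ≈ 10.0 kJ

Adiabatic: TV^(γ−1) = const with γ = 5/3.
T₂ = T₁ (V₁/V₂)^(γ−1) = 465 × (15.4/50.9)^0.667 = 465 × 0.4507 = 209.6 K.
W_by = nCᵥ(T₁ − T₂) = (3.15)(12.47)(465 − 209.6) = 10034 J.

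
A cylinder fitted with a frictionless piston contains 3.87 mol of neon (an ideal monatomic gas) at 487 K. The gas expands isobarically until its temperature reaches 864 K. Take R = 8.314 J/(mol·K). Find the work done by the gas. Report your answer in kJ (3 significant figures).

W ≈ 12.1 kJ

Isobaric: W = P ΔV = nR ΔT.
W = (3.87)(8.314)(864 − 487) = 12130 J.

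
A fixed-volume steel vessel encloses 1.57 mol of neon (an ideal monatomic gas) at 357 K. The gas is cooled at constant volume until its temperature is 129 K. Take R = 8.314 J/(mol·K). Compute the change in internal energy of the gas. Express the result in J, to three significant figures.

ΔU ≈ -4460 J

Constant volume ⇒ W = 0, so Q = ΔU = nCᵥΔT with Cᵥ = 3R/2 = 12.47 J/(mol·K).
ΔU = (1.57)(12.47)(129 − 357) = -4464 J.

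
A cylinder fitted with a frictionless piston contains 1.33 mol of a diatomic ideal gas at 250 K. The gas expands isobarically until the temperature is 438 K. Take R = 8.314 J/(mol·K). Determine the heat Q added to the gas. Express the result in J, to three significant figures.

Isobaric: W = nRΔT = (1.33)(8.314)(188) = 2079 J.
ΔU = nCᵥΔT with Cᵥ = 5R/2: ΔU = (1.33)(20.79)(188) = 5197 J.
Q = ΔU + W = 5197 + 2079 = 7276 J.

Q ≈ 7280 J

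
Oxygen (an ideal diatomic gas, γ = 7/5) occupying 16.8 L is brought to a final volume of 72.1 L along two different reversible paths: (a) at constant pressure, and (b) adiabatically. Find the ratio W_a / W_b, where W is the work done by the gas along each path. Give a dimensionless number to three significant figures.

Path (a) isobaric: W = P₁(V₂ − V₁) → W_a/(P₁V₁) = 3.292.
Path (b) adiabatic: W = P₁V₁(1 − (V₁/V₂)^(γ−1))/(γ−1) → W_b/(P₁V₁) = 1.104.
W_a / W_b = 3.292 / 1.104 = 2.982.

W_a / W_b ≈ 2.98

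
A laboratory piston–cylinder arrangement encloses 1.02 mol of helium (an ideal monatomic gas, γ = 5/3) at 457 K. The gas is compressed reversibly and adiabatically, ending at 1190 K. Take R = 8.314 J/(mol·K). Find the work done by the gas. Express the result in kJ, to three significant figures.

Adiabatic ⇒ Q = 0, so W_by = −ΔU = nCᵥ(T₁ − T₂).
Cᵥ = 3R/2 = 12.47 J/(mol·K).
W = (1.02)(12.47)(457 − 1190) = -9324 J.

W ≈ -9.32 kJ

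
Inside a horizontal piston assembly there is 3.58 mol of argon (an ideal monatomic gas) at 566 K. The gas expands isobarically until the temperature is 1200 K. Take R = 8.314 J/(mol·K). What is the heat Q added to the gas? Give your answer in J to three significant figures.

Isobaric: W = nRΔT = (3.58)(8.314)(634) = 18870 J.
ΔU = nCᵥΔT with Cᵥ = 3R/2: ΔU = (3.58)(12.47)(634) = 28306 J.
Q = ΔU + W = 28306 + 18870 = 47176 J.

Q ≈ 47200 J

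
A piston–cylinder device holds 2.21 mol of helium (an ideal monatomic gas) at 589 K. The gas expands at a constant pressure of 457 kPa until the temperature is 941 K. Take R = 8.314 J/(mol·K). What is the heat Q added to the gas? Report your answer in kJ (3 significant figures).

Isobaric: W = nRΔT = (2.21)(8.314)(352) = 6468 J.
ΔU = nCᵥΔT with Cᵥ = 3R/2: ΔU = (2.21)(12.47)(352) = 9701 J.
Q = ΔU + W = 9701 + 6468 = 16169 J.

Q ≈ 16.2 kJ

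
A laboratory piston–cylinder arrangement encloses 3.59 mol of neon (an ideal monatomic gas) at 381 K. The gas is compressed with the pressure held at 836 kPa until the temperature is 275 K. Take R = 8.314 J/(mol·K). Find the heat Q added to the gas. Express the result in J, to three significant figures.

Q ≈ -7910 J

Isobaric: W = nRΔT = (3.59)(8.314)(-106) = -3164 J.
ΔU = nCᵥΔT with Cᵥ = 3R/2: ΔU = (3.59)(12.47)(-106) = -4746 J.
Q = ΔU + W = -4746 − 3164 = -7910 J.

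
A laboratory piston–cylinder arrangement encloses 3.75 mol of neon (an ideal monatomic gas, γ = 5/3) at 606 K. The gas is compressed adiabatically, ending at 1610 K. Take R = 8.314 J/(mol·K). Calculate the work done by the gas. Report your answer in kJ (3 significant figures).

W ≈ -47.0 kJ

Adiabatic ⇒ Q = 0, so W_by = −ΔU = nCᵥ(T₁ − T₂).
Cᵥ = 3R/2 = 12.47 J/(mol·K).
W = (3.75)(12.47)(606 − 1610) = -46953 J.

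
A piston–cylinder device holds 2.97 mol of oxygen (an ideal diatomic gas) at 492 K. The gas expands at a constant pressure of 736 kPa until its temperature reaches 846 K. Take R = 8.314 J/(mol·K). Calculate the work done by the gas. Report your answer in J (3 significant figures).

Isobaric: W = P ΔV = nR ΔT.
W = (2.97)(8.314)(846 − 492) = 8741 J.

W ≈ 8740 J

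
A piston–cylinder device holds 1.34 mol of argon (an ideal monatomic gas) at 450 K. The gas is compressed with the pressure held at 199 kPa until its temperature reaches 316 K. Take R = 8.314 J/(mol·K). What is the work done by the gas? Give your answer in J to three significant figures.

W ≈ -1490 J

Isobaric: W = P ΔV = nR ΔT.
W = (1.34)(8.314)(316 − 450) = -1493 J.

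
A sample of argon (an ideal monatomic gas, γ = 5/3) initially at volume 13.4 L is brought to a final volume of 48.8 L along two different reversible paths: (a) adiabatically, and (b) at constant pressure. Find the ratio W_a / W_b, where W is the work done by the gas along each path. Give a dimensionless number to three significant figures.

Path (a) adiabatic: W = P₁V₁(1 − (V₁/V₂)^(γ−1))/(γ−1) → W_a/(P₁V₁) = 0.8663.
Path (b) isobaric: W = P₁(V₂ − V₁) → W_b/(P₁V₁) = 2.642.
W_a / W_b = 0.8663 / 2.642 = 0.3279.

W_a / W_b ≈ 0.328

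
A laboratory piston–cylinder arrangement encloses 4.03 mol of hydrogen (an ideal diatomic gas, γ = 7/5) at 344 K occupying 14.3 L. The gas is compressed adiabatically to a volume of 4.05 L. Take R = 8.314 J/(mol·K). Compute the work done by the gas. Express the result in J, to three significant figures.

W ≈ -18900 J

Adiabatic: TV^(γ−1) = const with γ = 7/5.
T₂ = T₁ (V₁/V₂)^(γ−1) = 344 × (14.3/4.05)^0.4 = 344 × 1.656 = 569.8 K.
W_by = nCᵥ(T₁ − T₂) = (4.03)(20.79)(344 − 569.8) = -18913 J.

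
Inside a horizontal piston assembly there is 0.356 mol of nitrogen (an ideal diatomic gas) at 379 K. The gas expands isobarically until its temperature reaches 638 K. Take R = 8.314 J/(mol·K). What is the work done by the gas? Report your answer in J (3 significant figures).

W ≈ 767 J

Isobaric: W = P ΔV = nR ΔT.
W = (0.356)(8.314)(638 − 379) = 766.6 J.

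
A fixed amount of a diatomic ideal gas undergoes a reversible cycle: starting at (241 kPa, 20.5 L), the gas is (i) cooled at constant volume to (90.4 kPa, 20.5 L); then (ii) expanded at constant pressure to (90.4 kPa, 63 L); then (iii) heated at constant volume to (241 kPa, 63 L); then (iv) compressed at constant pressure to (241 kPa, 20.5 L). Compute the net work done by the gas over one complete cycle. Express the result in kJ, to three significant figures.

W_net ≈ -6.40 kJ

Constant-volume legs do no work.
W(ii) = (90.4)(63 − 20.5) = 3842 J; W(iv) = (241)(20.5 − 63) = -10242 J.
W_net = 3842 − 10242 = -6400 J (the counter-clockwise enclosed area).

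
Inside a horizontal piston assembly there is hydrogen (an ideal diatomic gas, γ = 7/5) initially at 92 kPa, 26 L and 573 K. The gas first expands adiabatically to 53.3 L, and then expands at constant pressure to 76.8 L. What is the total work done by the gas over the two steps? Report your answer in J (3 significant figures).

W_total ≈ 2280 J

Step 1 (adiabatic): W = (P₁V₁ − P₂V₂)/(γ−1) = (2392 − 1795)/0.4 = 1493 J.
After step 1: P = 33.68 kPa, V = 53.3 L, T = 430 K.
Step 2 (isobaric): W = PΔV = (33.68 kPa)(76.8 − 53.3 L) = 791.4 J.
W_total = 1493 + 791.4 = 2284 J.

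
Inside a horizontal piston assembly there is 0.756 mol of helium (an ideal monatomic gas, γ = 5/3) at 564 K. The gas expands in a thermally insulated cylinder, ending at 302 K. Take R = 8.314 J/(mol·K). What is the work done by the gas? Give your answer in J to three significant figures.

W ≈ 2470 J

Adiabatic ⇒ Q = 0, so W_by = −ΔU = nCᵥ(T₁ − T₂).
Cᵥ = 3R/2 = 12.47 J/(mol·K).
W = (0.756)(12.47)(564 − 302) = 2470 J.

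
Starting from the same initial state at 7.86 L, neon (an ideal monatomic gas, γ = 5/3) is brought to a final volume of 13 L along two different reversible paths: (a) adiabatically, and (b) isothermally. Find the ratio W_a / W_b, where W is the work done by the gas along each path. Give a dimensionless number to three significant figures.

W_a / W_b ≈ 0.850

Path (a) adiabatic: W = P₁V₁(1 − (V₁/V₂)^(γ−1))/(γ−1) → W_a/(P₁V₁) = 0.4275.
Path (b) isothermal: W = P₁V₁ ln(V₂/V₁) → W_b/(P₁V₁) = 0.5032.
W_a / W_b = 0.4275 / 0.5032 = 0.8496.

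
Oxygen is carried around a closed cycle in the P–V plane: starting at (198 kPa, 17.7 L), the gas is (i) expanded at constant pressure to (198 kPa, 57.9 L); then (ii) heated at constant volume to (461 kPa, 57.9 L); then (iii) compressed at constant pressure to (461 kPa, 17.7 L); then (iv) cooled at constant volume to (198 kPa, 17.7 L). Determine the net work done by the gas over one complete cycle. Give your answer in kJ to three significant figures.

W_net ≈ -10.6 kJ

Constant-volume legs do no work.
W(i) = (198)(57.9 − 17.7) = 7960 J; W(iii) = (461)(17.7 − 57.9) = -18532 J.
W_net = 7960 − 18532 = -10573 J (the counter-clockwise enclosed area).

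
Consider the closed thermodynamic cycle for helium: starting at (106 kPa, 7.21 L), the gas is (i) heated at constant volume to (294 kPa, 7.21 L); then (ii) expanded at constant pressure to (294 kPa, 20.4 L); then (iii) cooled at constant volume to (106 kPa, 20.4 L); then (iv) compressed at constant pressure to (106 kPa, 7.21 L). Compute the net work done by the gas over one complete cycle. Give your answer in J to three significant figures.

W_net ≈ 2480 J

Constant-volume legs do no work.
W(ii) = (294)(20.4 − 7.21) = 3878 J; W(iv) = (106)(7.21 − 20.4) = -1398 J.
W_net = 3878 − 1398 = 2480 J (the clockwise enclosed area).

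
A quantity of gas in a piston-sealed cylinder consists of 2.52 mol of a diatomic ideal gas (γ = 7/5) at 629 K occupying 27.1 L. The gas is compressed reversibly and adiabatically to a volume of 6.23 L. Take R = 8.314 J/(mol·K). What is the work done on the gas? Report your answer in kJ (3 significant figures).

W ≈ 26.4 kJ

Adiabatic: TV^(γ−1) = const with γ = 7/5.
T₂ = T₁ (V₁/V₂)^(γ−1) = 629 × (27.1/6.23)^0.4 = 629 × 1.8 = 1133 K.
W_by = nCᵥ(T₁ − T₂) = (2.52)(20.79)(629 − 1133) = -26373 J.
Work on gas = −W_by = 26373 J.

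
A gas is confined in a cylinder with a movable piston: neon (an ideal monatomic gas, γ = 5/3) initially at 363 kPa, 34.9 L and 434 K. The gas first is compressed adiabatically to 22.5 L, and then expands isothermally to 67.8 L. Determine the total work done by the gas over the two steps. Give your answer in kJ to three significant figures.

Step 1 (adiabatic): W = (P₁V₁ − P₂V₂)/(γ−1) = (12669 − 16976)/0.667 = -6460 J.
After step 1: P = 754.5 kPa, V = 22.5 L, T = 581.5 K.
Step 2 (isothermal): W = P₁V₁ ln(V₂/V₁) = (16976) ln(67.8/22.5) = 18725 J.
W_total = -6460 + 18725 = 12264 J.

W_total ≈ 12.3 kJ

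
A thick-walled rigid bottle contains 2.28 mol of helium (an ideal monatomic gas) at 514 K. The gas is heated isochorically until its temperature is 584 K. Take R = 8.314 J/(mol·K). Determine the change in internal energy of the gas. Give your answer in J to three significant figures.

ΔU ≈ 1990 J

Constant volume ⇒ W = 0, so Q = ΔU = nCᵥΔT with Cᵥ = 3R/2 = 12.47 J/(mol·K).
ΔU = (2.28)(12.47)(584 − 514) = 1990 J.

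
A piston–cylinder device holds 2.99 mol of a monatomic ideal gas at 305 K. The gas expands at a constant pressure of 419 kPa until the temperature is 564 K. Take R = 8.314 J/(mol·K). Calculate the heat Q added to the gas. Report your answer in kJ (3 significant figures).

Q ≈ 16.1 kJ

Isobaric: W = nRΔT = (2.99)(8.314)(259) = 6438 J.
ΔU = nCᵥΔT with Cᵥ = 3R/2: ΔU = (2.99)(12.47)(259) = 9658 J.
Q = ΔU + W = 9658 + 6438 = 16096 J.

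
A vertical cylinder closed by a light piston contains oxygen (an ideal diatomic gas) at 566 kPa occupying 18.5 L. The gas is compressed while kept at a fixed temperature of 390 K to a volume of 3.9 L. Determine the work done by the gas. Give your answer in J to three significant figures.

Isothermal: W = nRT ln(V₂/V₁) = P₁V₁ ln(V₂/V₁).
P₁V₁ = (566 kPa)(18.5 L) = 10471 J.
W = 10471 × ln(3.9/18.5) = 10471 × -1.557
W_by_gas = -16301 J.

W ≈ -16300 J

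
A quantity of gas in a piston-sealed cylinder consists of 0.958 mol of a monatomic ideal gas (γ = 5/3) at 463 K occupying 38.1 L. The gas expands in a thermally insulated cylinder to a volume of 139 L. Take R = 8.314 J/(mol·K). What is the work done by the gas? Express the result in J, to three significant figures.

Adiabatic: TV^(γ−1) = const with γ = 5/3.
T₂ = T₁ (V₁/V₂)^(γ−1) = 463 × (38.1/139)^0.667 = 463 × 0.422 = 195.4 K.
W_by = nCᵥ(T₁ − T₂) = (0.958)(12.47)(463 − 195.4) = 3197 J.

W ≈ 3200 J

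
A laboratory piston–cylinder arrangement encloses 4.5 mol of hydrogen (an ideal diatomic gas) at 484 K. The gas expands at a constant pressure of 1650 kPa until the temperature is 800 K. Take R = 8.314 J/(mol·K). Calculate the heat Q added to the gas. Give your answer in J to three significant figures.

Q ≈ 41400 J

Isobaric: W = nRΔT = (4.5)(8.314)(316) = 11823 J.
ΔU = nCᵥΔT with Cᵥ = 5R/2: ΔU = (4.5)(20.79)(316) = 29556 J.
Q = ΔU + W = 29556 + 11823 = 41379 J.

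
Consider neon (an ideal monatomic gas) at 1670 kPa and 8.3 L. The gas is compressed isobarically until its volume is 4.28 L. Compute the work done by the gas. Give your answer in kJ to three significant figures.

W ≈ -6.71 kJ

Isobaric: W = P ΔV.
W = (1670 kPa)(4.28 − 8.3 L) = (1670)(-4.02) = -6713 J.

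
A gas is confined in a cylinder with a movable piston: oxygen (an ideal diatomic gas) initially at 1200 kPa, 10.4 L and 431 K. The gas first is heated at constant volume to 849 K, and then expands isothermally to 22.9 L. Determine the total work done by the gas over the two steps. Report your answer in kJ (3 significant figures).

W_total ≈ 19.4 kJ

Step 1 (isochoric): W = 0 (constant volume).
After step 1: P = 2364 kPa (V unchanged).
Step 2 (isothermal): W = P₁V₁ ln(V₂/V₁) = (24584) ln(22.9/10.4) = 19405 J.
W_total = 0 + 19405 = 19405 J.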